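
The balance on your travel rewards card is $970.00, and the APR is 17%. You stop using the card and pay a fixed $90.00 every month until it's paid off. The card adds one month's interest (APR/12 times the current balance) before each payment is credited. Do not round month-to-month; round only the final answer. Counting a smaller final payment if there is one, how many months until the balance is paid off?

12 months

Monthly rate r = 17%/12 = 1.41667% = 0.0141667.
Recurrence: B ← B·(1+r) − $90.00.
Month 1: interest $13.74; balance after payment $893.74.
Month 2: interest $12.66; balance after payment $816.40.
Closed form: n = −ln(1 − rB₀/P)/ln(1+r) = −ln(0.84731)/ln(1.01417) ≈ 11.778, so the balance reaches zero during payment 12.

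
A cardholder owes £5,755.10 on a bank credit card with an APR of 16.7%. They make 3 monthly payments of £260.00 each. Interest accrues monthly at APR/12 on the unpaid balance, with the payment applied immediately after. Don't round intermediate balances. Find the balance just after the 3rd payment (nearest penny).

£5,207.83

Monthly rate r = 16.7%/12 = 1.39167% = 0.0139167.
Each month: B ← B·(1+r) − £260.00.
Month 1: interest £80.09; balance after payment £5,575.19.
Month 2: interest £77.59; balance after payment £5,392.78.
Month 3: interest £75.05; balance after payment £5,207.83.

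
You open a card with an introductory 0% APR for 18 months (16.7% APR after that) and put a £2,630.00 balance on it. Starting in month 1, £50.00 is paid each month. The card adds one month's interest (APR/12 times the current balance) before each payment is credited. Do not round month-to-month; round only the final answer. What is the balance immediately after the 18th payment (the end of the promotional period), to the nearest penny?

£1,730.00

Promo months 1–18 at r₀ = 0%/12 = 0; months 19+ at r₁ = 16.7%/12 = 0.0139167.
After month 18 (no interest yet): B = £2,630.00 − 18·£50.00 = £1,730.00.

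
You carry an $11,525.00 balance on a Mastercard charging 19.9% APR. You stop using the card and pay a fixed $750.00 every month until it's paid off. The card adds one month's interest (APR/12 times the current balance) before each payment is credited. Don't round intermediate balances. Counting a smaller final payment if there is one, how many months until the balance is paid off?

18 payments

Monthly rate r = 19.9%/12 = 1.65833% = 0.0165833.
Recurrence: B ← B·(1+r) − $750.00.
Month 1: interest $191.12; balance after payment $10,966.12.
Month 2: interest $181.85; balance after payment $10,397.98.
Closed form: n = −ln(1 − rB₀/P)/ln(1+r) = −ln(0.74517)/ln(1.01658) ≈ 17.884, so the balance reaches zero during payment 18.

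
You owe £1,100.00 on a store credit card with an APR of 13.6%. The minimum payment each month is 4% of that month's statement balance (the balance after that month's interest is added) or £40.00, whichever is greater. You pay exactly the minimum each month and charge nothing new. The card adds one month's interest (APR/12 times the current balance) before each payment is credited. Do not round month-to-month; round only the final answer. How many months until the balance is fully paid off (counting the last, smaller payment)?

33 months

Monthly rate r = 13.6%/12 = 1.13333% = 0.0113333.
While 4% of the post-interest balance exceeds £40.00, each month B ← (B·(1+r))·(1 − 0.04), i.e. B shrinks by the factor (1+r)·0.96 = 0.97088.
This holds for months 1–4. Entering month 5 the balance is £977.36; 4% of the post-interest balance is now below £40.00, so the flat £40.00 minimum applies from here.
From month 5 a fixed £40.00 at rate r clears £977.36 in 29 more payments. Total: 4 + 29 = 33 months.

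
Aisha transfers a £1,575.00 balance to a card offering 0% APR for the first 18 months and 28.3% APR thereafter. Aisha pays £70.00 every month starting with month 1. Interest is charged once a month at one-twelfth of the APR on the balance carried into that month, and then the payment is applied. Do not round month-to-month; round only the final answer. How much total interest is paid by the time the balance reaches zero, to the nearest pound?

£22

Promo months 1–18 at r₀ = 0%/12 = 0; months 19+ at r₁ = 28.3%/12 = 0.0235833.
After month 18 (no interest yet): B = £1,575.00 − 18·£70.00 = £315.00.
Then at r₁ with £70.00/mo: n₂ = −ln(1 − r₁·B/P)/ln(1+r₁) ≈ 4.81 → 5 more payments.
Total paid = 22·£70.00 + £57.04 = £1,597.04; interest = £1,597.04 − £1,575.00 = £22.04.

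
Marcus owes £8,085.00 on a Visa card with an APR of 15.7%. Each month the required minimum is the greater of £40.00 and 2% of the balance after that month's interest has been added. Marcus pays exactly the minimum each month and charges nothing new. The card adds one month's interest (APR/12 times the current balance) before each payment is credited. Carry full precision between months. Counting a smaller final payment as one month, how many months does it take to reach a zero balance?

276 months

Monthly rate r = 15.7%/12 = 1.30833% = 0.0130833.
While 2% of the post-interest balance exceeds £40.00, each month B ← (B·(1+r))·(1 − 0.02), i.e. B shrinks by the factor (1+r)·0.98 = 0.99282.
This holds for months 1–196. Entering month 197 the balance is £1,969.90; 2% of the post-interest balance is now below £40.00, so the flat £40.00 minimum applies from here.
From month 197 a fixed £40.00 at rate r clears £1,969.90 in 80 more payments. Total: 196 + 80 = 276 months.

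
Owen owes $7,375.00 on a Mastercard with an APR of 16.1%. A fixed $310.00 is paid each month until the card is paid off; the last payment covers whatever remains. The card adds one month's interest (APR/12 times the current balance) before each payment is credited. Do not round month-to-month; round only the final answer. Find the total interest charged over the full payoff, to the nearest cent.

Monthly rate r = 16.1%/12 = 1.34167% = 0.0134167.
Payoff takes n = ⌈−ln(1 − rB₀/P)/ln(1+r)⌉ = ⌈28.848⌉ = 29 payments; the last is $263.07.
Total paid = 28·$310.00 + $263.07 = $8,943.07.
Total interest = total paid − principal = $8,943.07 − $7,375.00 = $1,568.07.

$1,568.07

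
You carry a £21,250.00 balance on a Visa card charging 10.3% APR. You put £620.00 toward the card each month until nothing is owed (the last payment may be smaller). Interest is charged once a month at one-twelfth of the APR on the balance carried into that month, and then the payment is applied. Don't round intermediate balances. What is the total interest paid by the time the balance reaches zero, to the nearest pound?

Monthly rate r = 10.3%/12 = 0.858333% = 0.00858333.
Payoff takes n = ⌈−ln(1 − rB₀/P)/ln(1+r)⌉ = ⌈40.765⌉ = 41 payments; the last is £474.65.
Total paid = 40·£620.00 + £474.65 = £25,274.65.
Total interest = total paid − principal = £25,274.65 − £21,250.00 = £4,024.65.

£4,025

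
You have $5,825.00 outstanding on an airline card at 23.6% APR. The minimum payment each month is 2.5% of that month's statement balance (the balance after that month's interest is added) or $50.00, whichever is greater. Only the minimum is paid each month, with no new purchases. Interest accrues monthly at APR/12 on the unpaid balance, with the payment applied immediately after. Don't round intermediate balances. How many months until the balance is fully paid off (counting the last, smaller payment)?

263 months

Monthly rate r = 23.6%/12 = 1.96667% = 0.0196667.
While 2.5% of the post-interest balance exceeds $50.00, each month B ← (B·(1+r))·(1 − 0.025), i.e. B shrinks by the factor (1+r)·0.975 = 0.99418.
This holds for months 1–187. Entering month 188 the balance is $1,953.65; 2.5% of the post-interest balance is now below $50.00, so the flat $50.00 minimum applies from here.
From month 188 a fixed $50.00 at rate r clears $1,953.65 in 76 more payments. Total: 187 + 76 = 263 months.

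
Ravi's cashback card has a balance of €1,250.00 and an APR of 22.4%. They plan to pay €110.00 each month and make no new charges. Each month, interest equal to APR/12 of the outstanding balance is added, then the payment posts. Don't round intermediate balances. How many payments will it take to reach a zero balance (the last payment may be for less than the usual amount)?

Monthly rate r = 22.4%/12 = 1.86667% = 0.0186667.
Recurrence: B ← B·(1+r) − €110.00.
Month 1: interest €23.33; balance after payment €1,163.33.
Month 2: interest €21.72; balance after payment €1,075.05.
Closed form: n = −ln(1 − rB₀/P)/ln(1+r) = −ln(0.78788)/ln(1.01867) ≈ 12.891, so the balance reaches zero during payment 13.

13 months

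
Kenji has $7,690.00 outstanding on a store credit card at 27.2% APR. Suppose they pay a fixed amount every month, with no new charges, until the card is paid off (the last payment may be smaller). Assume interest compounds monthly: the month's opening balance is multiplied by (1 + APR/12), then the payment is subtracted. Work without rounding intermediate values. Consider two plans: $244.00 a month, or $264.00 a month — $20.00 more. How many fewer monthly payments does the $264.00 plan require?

7 fewer payments

Monthly rate r = 27.2%/12 = 2.26667% = 0.0226667.
At $244.00/mo: n = ⌈−ln(1 − rB₀/P)/ln(1+r)⌉ = 56 payments (last $221.39); total interest = total paid − $7,690.00 = $5,951.39.
At $264.00/mo: 49 payments (last $43.99); total interest $5,025.99.
Payments saved = 56 − 49 = 7.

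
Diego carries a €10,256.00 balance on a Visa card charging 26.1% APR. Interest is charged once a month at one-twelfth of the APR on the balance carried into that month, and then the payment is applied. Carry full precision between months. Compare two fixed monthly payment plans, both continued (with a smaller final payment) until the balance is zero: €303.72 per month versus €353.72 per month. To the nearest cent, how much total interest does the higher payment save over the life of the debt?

Monthly rate r = 26.1%/12 = 2.175% = 0.02175.
At €303.72/mo: n = ⌈−ln(1 − rB₀/P)/ln(1+r)⌉ = 62 payments (last €190.41); total interest = total paid − €10,256.00 = €8,461.33.
At €353.72/mo: 47 payments (last €102.60); total interest €6,117.72.
Interest saved = €8,461.33 − €6,117.72 = €2,343.61.

€2,343.61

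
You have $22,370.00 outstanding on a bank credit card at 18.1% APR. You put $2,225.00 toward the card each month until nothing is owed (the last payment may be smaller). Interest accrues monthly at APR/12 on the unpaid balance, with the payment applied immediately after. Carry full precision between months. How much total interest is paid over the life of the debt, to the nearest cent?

Monthly rate r = 18.1%/12 = 1.50833% = 0.0150833.
Payoff takes n = ⌈−ln(1 − rB₀/P)/ln(1+r)⌉ = ⌈10.985⌉ = 11 payments; the last is $2,192.61.
Total paid = 10·$2,225.00 + $2,192.61 = $24,442.61.
Total interest = total paid − principal = $24,442.61 − $22,370.00 = $2,072.61.

$2,072.61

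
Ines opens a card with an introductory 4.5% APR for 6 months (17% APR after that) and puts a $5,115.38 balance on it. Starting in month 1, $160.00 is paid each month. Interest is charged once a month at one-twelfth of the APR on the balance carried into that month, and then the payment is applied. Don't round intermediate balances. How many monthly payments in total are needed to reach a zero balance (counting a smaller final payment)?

Promo months 1–6 at r₀ = 4.5%/12 = 0.00375; months 7+ at r₁ = 17%/12 = 0.0141667.
After month 6: iterate B ← B·(1+r₀) − $160.00 for 6 months → $4,262.52.
Then at r₁ with $160.00/mo: n₂ = −ln(1 − r₁·B/P)/ln(1+r₁) ≈ 33.69 → 34 more payments.

40 months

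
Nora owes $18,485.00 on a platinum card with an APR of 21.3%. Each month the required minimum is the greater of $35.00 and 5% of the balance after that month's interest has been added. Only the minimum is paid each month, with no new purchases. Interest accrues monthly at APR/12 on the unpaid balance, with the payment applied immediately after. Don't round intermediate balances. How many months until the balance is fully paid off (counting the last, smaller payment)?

123 months

Monthly rate r = 21.3%/12 = 1.775% = 0.01775.
While 5% of the post-interest balance exceeds $35.00, each month B ← (B·(1+r))·(1 − 0.05), i.e. B shrinks by the factor (1+r)·0.95 = 0.96686.
This holds for months 1–98. Entering month 99 the balance is $680.08; 5% of the post-interest balance is now below $35.00, so the flat $35.00 minimum applies from here.
From month 99 a fixed $35.00 at rate r clears $680.08 in 25 more payments. Total: 98 + 25 = 123 months.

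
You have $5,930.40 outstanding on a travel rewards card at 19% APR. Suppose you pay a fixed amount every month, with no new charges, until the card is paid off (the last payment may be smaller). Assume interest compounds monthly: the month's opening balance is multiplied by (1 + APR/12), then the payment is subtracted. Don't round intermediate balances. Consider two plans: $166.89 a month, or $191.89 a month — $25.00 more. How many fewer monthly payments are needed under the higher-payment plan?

10 fewer payments

Monthly rate r = 19%/12 = 1.58333% = 0.0158333.
At $166.89/mo: n = ⌈−ln(1 − rB₀/P)/ln(1+r)⌉ = 53 payments (last $107.62); total interest = total paid − $5,930.40 = $2,855.50.
At $191.89/mo: 43 payments (last $149.85); total interest $2,278.83.
Payments saved = 53 − 43 = 10.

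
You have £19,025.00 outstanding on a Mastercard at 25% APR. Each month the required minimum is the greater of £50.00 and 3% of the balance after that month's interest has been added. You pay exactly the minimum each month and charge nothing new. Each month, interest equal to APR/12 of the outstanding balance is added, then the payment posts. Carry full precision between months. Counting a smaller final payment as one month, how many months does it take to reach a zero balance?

Monthly rate r = 25%/12 = 2.08333% = 0.0208333.
While 3% of the post-interest balance exceeds £50.00, each month B ← (B·(1+r))·(1 − 0.03), i.e. B shrinks by the factor (1+r)·0.97 = 0.99021.
This holds for months 1–250. Entering month 251 the balance is £1,625.43; 3% of the post-interest balance is now below £50.00, so the flat £50.00 minimum applies from here.
From month 251 a fixed £50.00 at rate r clears £1,625.43 in 55 more payments. Total: 250 + 55 = 305 months.

305 months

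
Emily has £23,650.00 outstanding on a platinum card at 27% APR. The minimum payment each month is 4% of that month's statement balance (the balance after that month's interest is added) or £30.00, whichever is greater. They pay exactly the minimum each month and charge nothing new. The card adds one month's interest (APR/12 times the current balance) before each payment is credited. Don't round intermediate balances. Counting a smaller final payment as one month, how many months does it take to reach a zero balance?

223 months

Monthly rate r = 27%/12 = 2.25% = 0.0225.
While 4% of the post-interest balance exceeds £30.00, each month B ← (B·(1+r))·(1 − 0.04), i.e. B shrinks by the factor (1+r)·0.96 = 0.9816.
This holds for months 1–188. Entering month 189 the balance is £720.32; 4% of the post-interest balance is now below £30.00, so the flat £30.00 minimum applies from here.
From month 189 a fixed £30.00 at rate r clears £720.32 in 35 more payments. Total: 188 + 35 = 223 months.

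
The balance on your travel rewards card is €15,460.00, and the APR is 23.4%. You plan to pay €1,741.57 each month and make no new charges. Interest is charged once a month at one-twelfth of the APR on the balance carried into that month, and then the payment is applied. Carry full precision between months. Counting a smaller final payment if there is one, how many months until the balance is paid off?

Monthly rate r = 23.4%/12 = 1.95% = 0.0195.
Recurrence: B ← B·(1+r) − €1,741.57.
Month 1: interest €301.47; balance after payment €14,019.90.
Month 2: interest €273.39; balance after payment €12,551.72.
Closed form: n = −ln(1 − rB₀/P)/ln(1+r) = −ln(0.8269)/ln(1.0195) ≈ 9.842, so the balance reaches zero during payment 10.

10 months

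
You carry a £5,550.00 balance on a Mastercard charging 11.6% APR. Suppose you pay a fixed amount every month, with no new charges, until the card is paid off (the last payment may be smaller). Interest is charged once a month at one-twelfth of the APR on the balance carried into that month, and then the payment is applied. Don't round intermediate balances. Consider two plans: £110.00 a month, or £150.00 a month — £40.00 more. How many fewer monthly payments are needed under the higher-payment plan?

23 fewer payments

Monthly rate r = 11.6%/12 = 0.966667% = 0.00966667.
At £110.00/mo: n = ⌈−ln(1 − rB₀/P)/ln(1+r)⌉ = 70 payments (last £58.46); total interest = total paid − £5,550.00 = £2,098.46.
At £150.00/mo: 47 payments (last £1.83); total interest £1,351.83.
Payments saved = 70 − 47 = 23.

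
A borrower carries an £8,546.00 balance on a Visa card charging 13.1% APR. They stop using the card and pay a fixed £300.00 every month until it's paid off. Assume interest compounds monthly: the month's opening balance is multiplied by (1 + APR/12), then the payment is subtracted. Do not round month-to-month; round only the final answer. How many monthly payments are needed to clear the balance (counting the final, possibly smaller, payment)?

35 months

Monthly rate r = 13.1%/12 = 1.09167% = 0.0109167.
Recurrence: B ← B·(1+r) − £300.00.
Month 1: interest £93.29; balance after payment £8,339.29.
Month 2: interest £91.04; balance after payment £8,130.33.
Closed form: n = −ln(1 − rB₀/P)/ln(1+r) = −ln(0.68902)/ln(1.01092) ≈ 34.307, so the balance reaches zero during payment 35.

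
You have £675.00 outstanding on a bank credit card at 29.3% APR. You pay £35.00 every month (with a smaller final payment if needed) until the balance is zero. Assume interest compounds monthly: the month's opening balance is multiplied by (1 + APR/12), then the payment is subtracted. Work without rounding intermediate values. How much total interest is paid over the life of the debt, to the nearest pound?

£249

Monthly rate r = 29.3%/12 = 2.44167% = 0.0244167.
Payoff takes n = ⌈−ln(1 − rB₀/P)/ln(1+r)⌉ = ⌈26.388⌉ = 27 payments; the last is £13.68.
Total paid = 26·£35.00 + £13.68 = £923.68.
Total interest = total paid − principal = £923.68 − £675.00 = £248.68.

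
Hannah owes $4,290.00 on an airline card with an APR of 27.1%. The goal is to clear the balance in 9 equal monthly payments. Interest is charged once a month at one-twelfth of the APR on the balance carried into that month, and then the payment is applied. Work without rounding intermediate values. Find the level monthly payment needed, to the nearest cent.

$532.09

Monthly rate r = 27.1%/12 = 2.25833% = 0.0225833.
Level-payment amortization: P = B₀·r / (1 − (1+r)^(−n)) = 4290.00·0.0225833 / (1 − 1.02258^(−9)).
Denominator 1 − (1+r)^(−9) = 0.182078528.
P = 96.8825 / 0.182078528 ≈ 532.09.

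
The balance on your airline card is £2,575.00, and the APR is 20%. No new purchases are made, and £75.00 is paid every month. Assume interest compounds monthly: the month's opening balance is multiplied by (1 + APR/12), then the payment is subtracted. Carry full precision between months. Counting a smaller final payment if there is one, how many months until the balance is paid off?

52 months

Monthly rate r = 20%/12 = 1.66667% = 0.0166667.
Recurrence: B ← B·(1+r) − £75.00.
Month 1: interest £42.92; balance after payment £2,542.92.
Month 2: interest £42.38; balance after payment £2,510.30.
Closed form: n = −ln(1 − rB₀/P)/ln(1+r) = −ln(0.42778)/ln(1.01667) ≈ 51.372, so the balance reaches zero during payment 52.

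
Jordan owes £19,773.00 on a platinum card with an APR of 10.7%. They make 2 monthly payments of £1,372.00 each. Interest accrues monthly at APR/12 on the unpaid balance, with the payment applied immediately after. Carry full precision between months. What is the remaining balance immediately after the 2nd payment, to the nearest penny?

Monthly rate r = 10.7%/12 = 0.891667% = 0.00891667.
Each month: B ← B·(1+r) − £1,372.00.
Month 1: interest £176.31; balance after payment £18,577.31.
Month 2: interest £165.65; balance after payment £17,370.96.

£17,370.96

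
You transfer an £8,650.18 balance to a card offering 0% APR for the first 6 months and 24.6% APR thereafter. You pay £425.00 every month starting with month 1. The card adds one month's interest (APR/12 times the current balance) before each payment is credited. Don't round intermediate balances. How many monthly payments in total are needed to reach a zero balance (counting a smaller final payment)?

24 months

Promo months 1–6 at r₀ = 0%/12 = 0; months 7+ at r₁ = 24.6%/12 = 0.0205.
After month 6 (no interest yet): B = £8,650.18 − 6·£425.00 = £6,100.18.
Then at r₁ with £425.00/mo: n₂ = −ln(1 − r₁·B/P)/ln(1+r₁) ≈ 17.17 → 18 more payments.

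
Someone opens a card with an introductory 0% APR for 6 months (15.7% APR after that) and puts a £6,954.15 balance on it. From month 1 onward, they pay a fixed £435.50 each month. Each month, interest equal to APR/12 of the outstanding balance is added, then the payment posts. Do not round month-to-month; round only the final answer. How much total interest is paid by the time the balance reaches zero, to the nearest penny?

£341.27

Promo months 1–6 at r₀ = 0%/12 = 0; months 7+ at r₁ = 15.7%/12 = 0.0130833.
After month 6 (no interest yet): B = £6,954.15 − 6·£435.50 = £4,341.15.
Then at r₁ with £435.50/mo: n₂ = −ln(1 − r₁·B/P)/ln(1+r₁) ≈ 10.75 → 11 more payments.
Total paid = 16·£435.50 + £327.42 = £7,295.42; interest = £7,295.42 − £6,954.15 = £341.27.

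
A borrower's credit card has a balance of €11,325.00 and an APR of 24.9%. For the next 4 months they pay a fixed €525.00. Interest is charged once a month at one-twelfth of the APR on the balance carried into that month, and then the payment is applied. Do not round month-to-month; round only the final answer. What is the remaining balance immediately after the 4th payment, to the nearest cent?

Monthly rate r = 24.9%/12 = 2.075% = 0.02075.
Each month: B ← B·(1+r) − €525.00.
Month 1: interest €234.99; balance after payment €11,034.99.
Month 2: interest €228.98; balance after payment €10,738.97.
Month 3: interest €222.83; balance after payment €10,436.80.
Month 4: interest €216.56; balance after payment €10,128.37.

€10,128.37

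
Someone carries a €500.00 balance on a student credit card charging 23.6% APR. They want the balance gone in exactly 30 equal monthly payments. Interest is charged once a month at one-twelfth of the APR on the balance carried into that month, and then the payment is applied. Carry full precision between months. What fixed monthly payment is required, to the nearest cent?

Monthly rate r = 23.6%/12 = 1.96667% = 0.0196667.
Level-payment amortization: P = B₀·r / (1 − (1+r)^(−n)) = 500.00·0.0196667 / (1 − 1.01967^(−30)).
Denominator 1 − (1+r)^(−30) = 0.442489139.
P = 9.83333 / 0.442489139 ≈ 22.22.

€22.22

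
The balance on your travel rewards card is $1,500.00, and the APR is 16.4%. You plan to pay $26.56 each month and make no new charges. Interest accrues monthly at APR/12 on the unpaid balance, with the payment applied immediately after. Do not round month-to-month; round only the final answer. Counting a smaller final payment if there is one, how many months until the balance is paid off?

Monthly rate r = 16.4%/12 = 1.36667% = 0.0136667.
Recurrence: B ← B·(1+r) − $26.56.
Month 1: interest $20.50; balance after payment $1,493.94.
Month 2: interest $20.42; balance after payment $1,487.80.
Closed form: n = −ln(1 − rB₀/P)/ln(1+r) = −ln(0.22816)/ln(1.01367) ≈ 108.861, so the balance reaches zero during payment 109.

109 months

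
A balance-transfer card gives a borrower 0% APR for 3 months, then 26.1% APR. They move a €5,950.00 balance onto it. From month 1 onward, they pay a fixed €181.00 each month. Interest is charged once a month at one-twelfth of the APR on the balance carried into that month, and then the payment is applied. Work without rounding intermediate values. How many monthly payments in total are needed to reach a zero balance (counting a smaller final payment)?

Promo months 1–3 at r₀ = 0%/12 = 0; months 4+ at r₁ = 26.1%/12 = 0.02175.
After month 3 (no interest yet): B = €5,950.00 − 3·€181.00 = €5,407.00.
Then at r₁ with €181.00/mo: n₂ = −ln(1 − r₁·B/P)/ln(1+r₁) ≈ 48.76 → 49 more payments.

52 payments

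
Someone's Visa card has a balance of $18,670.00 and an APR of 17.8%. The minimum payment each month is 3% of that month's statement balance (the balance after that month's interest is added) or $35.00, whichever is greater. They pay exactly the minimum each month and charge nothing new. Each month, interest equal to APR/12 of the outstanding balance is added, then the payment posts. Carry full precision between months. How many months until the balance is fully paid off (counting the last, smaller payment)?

223 months

Monthly rate r = 17.8%/12 = 1.48333% = 0.0148333.
While 3% of the post-interest balance exceeds $35.00, each month B ← (B·(1+r))·(1 − 0.03), i.e. B shrinks by the factor (1+r)·0.97 = 0.98439.
This holds for months 1–178. Entering month 179 the balance is $1,134.42; 3% of the post-interest balance is now below $35.00, so the flat $35.00 minimum applies from here.
From month 179 a fixed $35.00 at rate r clears $1,134.42 in 45 more payments. Total: 178 + 45 = 223 months.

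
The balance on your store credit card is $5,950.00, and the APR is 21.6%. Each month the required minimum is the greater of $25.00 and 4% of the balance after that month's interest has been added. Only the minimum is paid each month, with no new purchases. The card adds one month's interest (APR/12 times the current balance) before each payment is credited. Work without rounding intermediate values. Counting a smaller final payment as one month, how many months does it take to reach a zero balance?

132 months

Monthly rate r = 21.6%/12 = 1.8% = 0.018.
While 4% of the post-interest balance exceeds $25.00, each month B ← (B·(1+r))·(1 − 0.04), i.e. B shrinks by the factor (1+r)·0.96 = 0.97728.
This holds for months 1–99. Entering month 100 the balance is $611.50; 4% of the post-interest balance is now below $25.00, so the flat $25.00 minimum applies from here.
From month 100 a fixed $25.00 at rate r clears $611.50 in 33 more payments. Total: 99 + 33 = 132 months.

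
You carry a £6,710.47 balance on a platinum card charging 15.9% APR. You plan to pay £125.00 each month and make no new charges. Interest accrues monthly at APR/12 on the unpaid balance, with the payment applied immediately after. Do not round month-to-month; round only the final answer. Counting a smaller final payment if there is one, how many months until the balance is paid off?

Monthly rate r = 15.9%/12 = 1.325% = 0.01325.
Recurrence: B ← B·(1+r) − £125.00.
Month 1: interest £88.91; balance after payment £6,674.38.
Month 2: interest £88.44; balance after payment £6,637.82.
Closed form: n = −ln(1 − rB₀/P)/ln(1+r) = −ln(0.28869)/ln(1.01325) ≈ 94.386, so the balance reaches zero during payment 95.

95 months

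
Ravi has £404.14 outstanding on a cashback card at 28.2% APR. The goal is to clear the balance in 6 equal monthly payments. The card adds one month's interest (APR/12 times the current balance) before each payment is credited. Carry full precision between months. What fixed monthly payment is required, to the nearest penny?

Monthly rate r = 28.2%/12 = 2.35% = 0.0235.
Level-payment amortization: P = B₀·r / (1 − (1+r)^(−n)) = 404.14·0.0235 / (1 − 1.0235^(−6)).
Denominator 1 − (1+r)^(−6) = 0.130092815.
P = 9.49729 / 0.130092815 ≈ 73.00.

£73.00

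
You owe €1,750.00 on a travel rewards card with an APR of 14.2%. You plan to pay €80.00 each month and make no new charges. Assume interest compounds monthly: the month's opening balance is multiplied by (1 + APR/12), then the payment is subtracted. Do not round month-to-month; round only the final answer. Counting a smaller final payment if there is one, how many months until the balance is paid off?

Monthly rate r = 14.2%/12 = 1.18333% = 0.0118333.
Recurrence: B ← B·(1+r) − €80.00.
Month 1: interest €20.71; balance after payment €1,690.71.
Month 2: interest €20.01; balance after payment €1,630.72.
Closed form: n = −ln(1 − rB₀/P)/ln(1+r) = −ln(0.74115)/ln(1.01183) ≈ 25.464, so the balance reaches zero during payment 26.

26 months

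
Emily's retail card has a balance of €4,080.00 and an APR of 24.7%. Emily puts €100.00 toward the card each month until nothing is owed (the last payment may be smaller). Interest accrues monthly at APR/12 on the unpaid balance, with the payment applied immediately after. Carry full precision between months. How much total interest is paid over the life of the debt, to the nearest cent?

€4,908.52

Monthly rate r = 24.7%/12 = 2.05833% = 0.0205833.
Payoff takes n = ⌈−ln(1 − rB₀/P)/ln(1+r)⌉ = ⌈89.884⌉ = 90 payments; the last is €88.52.
Total paid = 89·€100.00 + €88.52 = €8,988.52.
Total interest = total paid − principal = €8,988.52 − €4,080.00 = €4,908.52.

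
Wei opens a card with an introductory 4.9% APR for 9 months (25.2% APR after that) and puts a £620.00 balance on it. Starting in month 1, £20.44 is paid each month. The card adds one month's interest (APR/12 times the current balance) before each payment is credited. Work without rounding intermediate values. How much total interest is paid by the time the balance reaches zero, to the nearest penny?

Promo months 1–9 at r₀ = 4.9%/12 = 0.00408333; months 10+ at r₁ = 25.2%/12 = 0.021.
After month 9: iterate B ← B·(1+r₀) − £20.44 for 9 months → £456.17.
Then at r₁ with £20.44/mo: n₂ = −ln(1 − r₁·B/P)/ln(1+r₁) ≈ 30.43 → 31 more payments.
Total paid = 39·£20.44 + £8.79 = £805.95; interest = £805.95 − £620.00 = £185.95.

£185.95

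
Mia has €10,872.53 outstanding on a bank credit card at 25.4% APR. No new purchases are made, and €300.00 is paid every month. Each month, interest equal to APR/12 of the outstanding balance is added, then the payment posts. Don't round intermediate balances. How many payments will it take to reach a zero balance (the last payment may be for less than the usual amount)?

70 payments

Monthly rate r = 25.4%/12 = 2.11667% = 0.0211667.
Recurrence: B ← B·(1+r) − €300.00.
Month 1: interest €230.14; balance after payment €10,802.67.
Month 2: interest €228.66; balance after payment €10,731.32.
Closed form: n = −ln(1 − rB₀/P)/ln(1+r) = −ln(0.23288)/ln(1.02117) ≈ 69.571, so the balance reaches zero during payment 70.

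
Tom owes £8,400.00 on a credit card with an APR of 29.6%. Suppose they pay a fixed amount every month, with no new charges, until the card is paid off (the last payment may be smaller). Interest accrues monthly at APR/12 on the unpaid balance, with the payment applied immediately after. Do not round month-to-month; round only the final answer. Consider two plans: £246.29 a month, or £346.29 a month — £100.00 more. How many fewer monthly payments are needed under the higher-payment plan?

38 fewer payments

Monthly rate r = 29.6%/12 = 2.46667% = 0.0246667.
At £246.29/mo: n = ⌈−ln(1 − rB₀/P)/ln(1+r)⌉ = 76 payments (last £133.06); total interest = total paid − £8,400.00 = £10,204.81.
At £346.29/mo: 38 payments (last £151.15); total interest £4,563.88.
Payments saved = 76 − 38 = 38.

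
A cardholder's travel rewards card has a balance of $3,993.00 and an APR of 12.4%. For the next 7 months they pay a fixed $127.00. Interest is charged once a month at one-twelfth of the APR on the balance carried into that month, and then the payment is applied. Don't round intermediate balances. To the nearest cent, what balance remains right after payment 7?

Monthly rate r = 12.4%/12 = 1.03333% = 0.0103333.
Each month: B ← B·(1+r) − $127.00.
Month 1: interest $41.26; balance after payment $3,907.26.
Month 2: interest $40.38; balance after payment $3,820.64.
Month 3: interest $39.48; balance after payment $3,733.12.
Month 4: interest $38.58; balance after payment $3,644.69.
Month 5: interest $37.66; balance after payment $3,555.35.
Month 6: interest $36.74; balance after payment $3,465.09.
Month 7: interest $35.81; balance after payment $3,373.90.

$3,373.90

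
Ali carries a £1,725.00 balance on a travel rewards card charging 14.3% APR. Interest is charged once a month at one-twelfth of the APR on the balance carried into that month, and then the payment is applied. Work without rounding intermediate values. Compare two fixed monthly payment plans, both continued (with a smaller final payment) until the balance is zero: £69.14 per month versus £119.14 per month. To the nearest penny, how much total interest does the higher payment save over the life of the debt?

Monthly rate r = 14.3%/12 = 1.19167% = 0.0119167.
At £69.14/mo: n = ⌈−ln(1 − rB₀/P)/ln(1+r)⌉ = 30 payments (last £54.37); total interest = total paid − £1,725.00 = £334.43.
At £119.14/mo: 16 payments (last £117.67); total interest £179.77.
Interest saved = £334.43 − £179.77 = £154.66.

£154.66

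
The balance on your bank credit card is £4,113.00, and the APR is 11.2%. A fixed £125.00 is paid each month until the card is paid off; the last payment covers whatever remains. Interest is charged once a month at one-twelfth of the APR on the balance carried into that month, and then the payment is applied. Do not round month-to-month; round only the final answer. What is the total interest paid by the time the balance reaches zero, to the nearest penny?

£823.55

Monthly rate r = 11.2%/12 = 0.933333% = 0.00933333.
Payoff takes n = ⌈−ln(1 − rB₀/P)/ln(1+r)⌉ = ⌈39.491⌉ = 40 payments; the last is £61.55.
Total paid = 39·£125.00 + £61.55 = £4,936.55.
Total interest = total paid − principal = £4,936.55 − £4,113.00 = £823.55.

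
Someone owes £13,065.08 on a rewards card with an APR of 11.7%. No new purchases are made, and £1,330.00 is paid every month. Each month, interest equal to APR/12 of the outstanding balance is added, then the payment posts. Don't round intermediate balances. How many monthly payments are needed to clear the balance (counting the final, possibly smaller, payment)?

Monthly rate r = 11.7%/12 = 0.975% = 0.00975.
Recurrence: B ← B·(1+r) − £1,330.00.
Month 1: interest £127.38; balance after payment £11,862.46.
Month 2: interest £115.66; balance after payment £10,648.12.
Closed form: n = −ln(1 − rB₀/P)/ln(1+r) = −ln(0.90422)/ln(1.00975) ≈ 10.376, so the balance reaches zero during payment 11.

11 payments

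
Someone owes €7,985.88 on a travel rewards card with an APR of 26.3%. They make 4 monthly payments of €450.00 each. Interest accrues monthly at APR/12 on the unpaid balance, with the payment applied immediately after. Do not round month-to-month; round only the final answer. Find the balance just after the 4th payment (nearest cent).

Monthly rate r = 26.3%/12 = 2.19167% = 0.0219167.
Each month: B ← B·(1+r) − €450.00.
Month 1: interest €175.02; balance after payment €7,710.90.
Month 2: interest €169.00; balance after payment €7,429.90.
Month 3: interest €162.84; balance after payment €7,142.74.
Month 4: interest €156.55; balance after payment €6,849.28.

€6,849.28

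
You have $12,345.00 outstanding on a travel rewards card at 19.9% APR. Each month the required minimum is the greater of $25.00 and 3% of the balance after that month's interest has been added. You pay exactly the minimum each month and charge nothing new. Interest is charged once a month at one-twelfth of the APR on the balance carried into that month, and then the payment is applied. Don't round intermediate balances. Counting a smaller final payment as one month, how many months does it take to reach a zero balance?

Monthly rate r = 19.9%/12 = 1.65833% = 0.0165833.
While 3% of the post-interest balance exceeds $25.00, each month B ← (B·(1+r))·(1 − 0.03), i.e. B shrinks by the factor (1+r)·0.97 = 0.98609.
This holds for months 1–194. Entering month 195 the balance is $814.60; 3% of the post-interest balance is now below $25.00, so the flat $25.00 minimum applies from here.
From month 195 a fixed $25.00 at rate r clears $814.60 in 48 more payments. Total: 194 + 48 = 242 months.

242 months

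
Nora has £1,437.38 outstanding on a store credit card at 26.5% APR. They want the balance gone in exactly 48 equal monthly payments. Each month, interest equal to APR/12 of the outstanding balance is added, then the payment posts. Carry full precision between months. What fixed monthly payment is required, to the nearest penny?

Monthly rate r = 26.5%/12 = 2.20833% = 0.0220833.
Level-payment amortization: P = B₀·r / (1 − (1+r)^(−n)) = 1437.38·0.0220833 / (1 − 1.02208^(−48)).
Denominator 1 − (1+r)^(−48) = 0.649524803.
P = 31.7421 / 0.649524803 ≈ 48.87.

£48.87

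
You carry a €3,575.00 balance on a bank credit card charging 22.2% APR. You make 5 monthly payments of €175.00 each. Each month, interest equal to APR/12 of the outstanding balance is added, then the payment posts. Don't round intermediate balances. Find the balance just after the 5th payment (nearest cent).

Monthly rate r = 22.2%/12 = 1.85% = 0.0185.
Each month: B ← B·(1+r) − €175.00.
Month 1: interest €66.14; balance after payment €3,466.14.
Month 2: interest €64.12; balance after payment €3,355.26.
Month 3: interest €62.07; balance after payment €3,242.33.
Month 4: interest €59.98; balance after payment €3,127.32.
Month 5: interest €57.86; balance after payment €3,010.17.

€3,010.17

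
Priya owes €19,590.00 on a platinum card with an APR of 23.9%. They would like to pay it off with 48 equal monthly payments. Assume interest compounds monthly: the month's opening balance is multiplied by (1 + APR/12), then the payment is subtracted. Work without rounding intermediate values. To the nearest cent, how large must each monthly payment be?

Monthly rate r = 23.9%/12 = 1.99167% = 0.0199167.
Level-payment amortization: P = B₀·r / (1 − (1+r)^(−n)) = 19590.00·0.0199167 / (1 − 1.01992^(−48)).
Denominator 1 − (1+r)^(−48) = 0.611943519.
P = 390.167 / 0.611943519 ≈ 637.59.

€637.59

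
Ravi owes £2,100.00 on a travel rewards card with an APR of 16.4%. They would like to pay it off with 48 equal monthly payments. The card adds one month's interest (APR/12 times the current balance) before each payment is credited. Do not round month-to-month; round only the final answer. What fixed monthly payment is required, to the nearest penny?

£59.95

Monthly rate r = 16.4%/12 = 1.36667% = 0.0136667.
Level-payment amortization: P = B₀·r / (1 − (1+r)^(−n)) = 2100.00·0.0136667 / (1 − 1.01367^(−48)).
Denominator 1 − (1+r)^(−48) = 0.478766813.
P = 28.7 / 0.478766813 ≈ 59.95.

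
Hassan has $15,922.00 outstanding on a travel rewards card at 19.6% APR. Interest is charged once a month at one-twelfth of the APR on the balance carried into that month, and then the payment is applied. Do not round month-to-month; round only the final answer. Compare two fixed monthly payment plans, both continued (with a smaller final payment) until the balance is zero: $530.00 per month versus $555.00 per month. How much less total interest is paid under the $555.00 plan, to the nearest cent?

Monthly rate r = 19.6%/12 = 1.63333% = 0.0163333.
At $530.00/mo: n = ⌈−ln(1 − rB₀/P)/ln(1+r)⌉ = 42 payments (last $341.80); total interest = total paid − $15,922.00 = $6,149.80.
At $555.00/mo: 40 payments (last $11.74); total interest $5,734.74.
Interest saved = $6,149.80 − $5,734.74 = $415.06.

$415.06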